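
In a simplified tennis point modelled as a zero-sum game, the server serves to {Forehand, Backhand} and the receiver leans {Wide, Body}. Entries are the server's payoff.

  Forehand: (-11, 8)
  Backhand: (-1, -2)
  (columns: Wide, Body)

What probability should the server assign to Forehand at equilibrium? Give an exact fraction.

1/20

Row minima: Forehand → -11, Backhand → -2; maximin = -2.
Column maxima: Wide → -1, Body → 8; minimax = -1.
-2 ≠ -1, so there is no saddle point; optimal play is mixed.
Let the server play Forehand with probability p. Expected payoff against Wide: (-11)p + (-1)(1−p) = −10p − 1; against Body: 8p + (-2)(1−p) = 10p − 2.
Setting these equal: −10p − 1 = 10p − 2 ⇒ −20p = -1 ⇒ p = 1/20, and the value is (-10)·(1/20) − 1 = -3/2.
For the receiver: with q = P(Wide), equating Forehand's and Backhand's payoffs gives −19q + 8 = q − 2 ⇒ q = 1/2.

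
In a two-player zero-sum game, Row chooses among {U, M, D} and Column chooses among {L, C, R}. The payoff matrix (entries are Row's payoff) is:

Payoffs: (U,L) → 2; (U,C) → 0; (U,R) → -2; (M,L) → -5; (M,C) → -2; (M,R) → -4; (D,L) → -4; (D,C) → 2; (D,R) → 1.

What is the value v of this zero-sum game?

Row minima: U → -2, M → -5, D → -4; maximin = -2.
Column maxima: L → 2, C → 2, R → 1; minimax = 1.
-2 ≠ 1, so there is no saddle point; optimal play is mixed.
M is strictly dominated by U, so Row never plays it.
C is strictly dominated by R (it gives Row strictly more in every row), so Column never plays it.
On the remaining 2×2 (U, D vs L, R):
Let Row play U with probability p. Expected payoff against L: 2p + (-4)(1−p) = 6p − 4; against R: (-2)p + 1(1−p) = −3p + 1.
Setting these equal: 6p − 4 = −3p + 1 ⇒ 9p = 5 ⇒ p = 5/9, and the value is (6)·(5/9) − 4 = -2/3.
For Column: with q = P(L), equating U's and D's payoffs gives 4q − 2 = −5q + 1 ⇒ q = 1/3.

-2/3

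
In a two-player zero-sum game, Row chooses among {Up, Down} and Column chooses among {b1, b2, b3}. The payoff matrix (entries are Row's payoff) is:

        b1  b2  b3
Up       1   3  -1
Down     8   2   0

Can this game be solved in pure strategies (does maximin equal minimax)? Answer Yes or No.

Yes

Row minima: Up → -1, Down → 0; maximin = 0.
Column maxima: b1 → 8, b2 → 3, b3 → 0; minimax = 0.
maximin = minimax = 0, so a saddle point exists.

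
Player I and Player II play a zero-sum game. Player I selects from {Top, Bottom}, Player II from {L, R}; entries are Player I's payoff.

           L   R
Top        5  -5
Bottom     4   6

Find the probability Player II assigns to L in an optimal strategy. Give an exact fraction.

Row minima: Top → -5, Bottom → 4; maximin = 4.
Column maxima: L → 5, R → 6; minimax = 5.
4 ≠ 5, so there is no saddle point; optimal play is mixed.
Let Player I play Top with probability p. Expected payoff against L: 5p + 4(1−p) = p + 4; against R: (-5)p + 6(1−p) = −11p + 6.
Setting these equal: p + 4 = −11p + 6 ⇒ 12p = 2 ⇒ p = 1/6, and the value is (1)·(1/6) + 4 = 25/6.
For Player II: with q = P(L), equating Top's and Bottom's payoffs gives 10q − 5 = −2q + 6 ⇒ q = 11/12.

11/12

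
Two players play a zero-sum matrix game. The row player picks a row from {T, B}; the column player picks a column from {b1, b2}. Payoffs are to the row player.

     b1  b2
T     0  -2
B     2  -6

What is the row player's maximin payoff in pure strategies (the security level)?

Row minima: T → -2, B → -6.
The best of these is -2.

-2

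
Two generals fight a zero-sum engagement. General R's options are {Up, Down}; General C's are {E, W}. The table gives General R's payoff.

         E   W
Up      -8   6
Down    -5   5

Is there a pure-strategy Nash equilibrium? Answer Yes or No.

Row minima: Up → -8, Down → -5; maximin = -5.
Column maxima: E → -5, W → 6; minimax = -5.
maximin = minimax = -5, so a saddle point exists.

Yes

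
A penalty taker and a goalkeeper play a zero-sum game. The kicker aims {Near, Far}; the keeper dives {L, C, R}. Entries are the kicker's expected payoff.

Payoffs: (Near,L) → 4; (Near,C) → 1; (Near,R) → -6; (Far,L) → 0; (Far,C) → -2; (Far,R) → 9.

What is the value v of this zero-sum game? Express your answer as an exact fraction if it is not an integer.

Row minima: Near → -6, Far → -2; maximin = -2.
Column maxima: L → 4, C → 1, R → 9; minimax = 1.
-2 ≠ 1, so there is no saddle point; optimal play is mixed.
L is strictly dominated by C (it gives the kicker strictly more in every row), so the keeper never plays it.
On the remaining 2×2 (Near, Far vs C, R):
Let the kicker play Near with probability p. Expected payoff against C: 1p + (-2)(1−p) = 3p − 2; against R: (-6)p + 9(1−p) = −15p + 9.
Setting these equal: 3p − 2 = −15p + 9 ⇒ 18p = 11 ⇒ p = 11/18, and the value is (3)·(11/18) − 2 = -1/6.
For the keeper: with q = P(C), equating Near's and Far's payoffs gives 7q − 6 = −11q + 9 ⇒ q = 5/6.

-1/6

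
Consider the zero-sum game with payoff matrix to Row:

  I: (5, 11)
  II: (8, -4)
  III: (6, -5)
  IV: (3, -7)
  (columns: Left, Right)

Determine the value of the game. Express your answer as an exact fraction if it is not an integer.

Row minima: I → 5, II → -4, III → -5, IV → -7; maximin = 5.
Column maxima: Left → 8, Right → 11; minimax = 8.
5 ≠ 8, so there is no saddle point; optimal play is mixed.
III is strictly dominated by II, so Row never plays it.
IV is strictly dominated by I, so Row never plays it.
On the remaining 2×2 (I, II vs Left, Right):
Let Row play I with probability p. Expected payoff against Left: 5p + 8(1−p) = −3p + 8; against Right: 11p + (-4)(1−p) = 15p − 4.
Setting these equal: −3p + 8 = 15p − 4 ⇒ −18p = -12 ⇒ p = 2/3, and the value is (-3)·(2/3) + 8 = 6.
For Column: with q = P(Left), equating I's and II's payoffs gives −6q + 11 = 12q − 4 ⇒ q = 5/6.

6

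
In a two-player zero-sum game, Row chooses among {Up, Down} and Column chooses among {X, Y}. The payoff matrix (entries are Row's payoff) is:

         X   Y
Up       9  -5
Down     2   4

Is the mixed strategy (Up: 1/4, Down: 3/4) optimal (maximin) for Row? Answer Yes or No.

Against X this mix gives (1/4)·9 + (3/4)·2 = 15/4.
Against Y this mix gives (1/4)·(-5) + (3/4)·4 = 7/4.
Column will play Y, holding Row to 7/4. Shifting weight toward the row that does better against Y would raise this floor (the equalizing mix achieves 23/8 against both Y and X), so the proposed strategy is not optimal.

No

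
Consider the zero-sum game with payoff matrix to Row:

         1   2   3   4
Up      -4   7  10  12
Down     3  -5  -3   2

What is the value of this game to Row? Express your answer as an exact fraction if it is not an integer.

Row minima: Up → -4, Down → -5; maximin = -4.
Column maxima: 1 → 3, 2 → 7, 3 → 10, 4 → 12; minimax = 3.
-4 ≠ 3, so there is no saddle point; optimal play is mixed.
3 is strictly dominated by 2 (it gives Row strictly more in every row), so Column never plays it.
4 is strictly dominated by 2 (it gives Row strictly more in every row), so Column never plays it.
On the remaining 2×2 (Up, Down vs 1, 2):
Let Row play Up with probability p. Expected payoff against 1: (-4)p + 3(1−p) = −7p + 3; against 2: 7p + (-5)(1−p) = 12p − 5.
Setting these equal: −7p + 3 = 12p − 5 ⇒ −19p = -8 ⇒ p = 8/19, and the value is (-7)·(8/19) + 3 = 1/19.
For Column: with q = P(1), equating Up's and Down's payoffs gives −11q + 7 = 8q − 5 ⇒ q = 12/19.

1/19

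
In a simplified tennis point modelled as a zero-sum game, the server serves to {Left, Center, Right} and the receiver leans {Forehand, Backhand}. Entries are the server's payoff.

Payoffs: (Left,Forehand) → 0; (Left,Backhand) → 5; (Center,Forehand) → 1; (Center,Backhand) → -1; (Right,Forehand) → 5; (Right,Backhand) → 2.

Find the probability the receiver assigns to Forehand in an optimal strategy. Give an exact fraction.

3/8

Row minima: Left → 0, Center → -1, Right → 2; maximin = 2.
Column maxima: Forehand → 5, Backhand → 5; minimax = 5.
2 ≠ 5, so there is no saddle point; optimal play is mixed.
Center is strictly dominated by Right, so the server never plays it.
On the remaining 2×2 (Left, Right vs Forehand, Backhand):
Let the server play Left with probability p. Expected payoff against Forehand: 0p + 5(1−p) = −5p + 5; against Backhand: 5p + 2(1−p) = 3p + 2.
Setting these equal: −5p + 5 = 3p + 2 ⇒ −8p = -3 ⇒ p = 3/8, and the value is (-5)·(3/8) + 5 = 25/8.
For the receiver: with q = P(Forehand), equating Left's and Right's payoffs gives −5q + 5 = 3q + 2 ⇒ q = 3/8.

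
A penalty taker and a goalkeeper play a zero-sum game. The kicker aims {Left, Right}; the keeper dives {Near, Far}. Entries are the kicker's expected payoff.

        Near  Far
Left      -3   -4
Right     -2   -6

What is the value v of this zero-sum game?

Row minima: Left → -4, Right → -6; maximin = -4.
Column maxima: Near → -2, Far → -4; minimax = -4.
Since maximin = minimax = -4, there is a saddle point and the value is -4.

-4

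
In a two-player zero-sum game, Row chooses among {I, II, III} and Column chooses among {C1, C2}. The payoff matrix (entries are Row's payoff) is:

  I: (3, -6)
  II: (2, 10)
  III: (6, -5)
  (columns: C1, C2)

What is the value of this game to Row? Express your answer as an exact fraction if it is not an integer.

70/19

Row minima: I → -6, II → 2, III → -5; maximin = 2.
Column maxima: C1 → 6, C2 → 10; minimax = 6.
2 ≠ 6, so there is no saddle point; optimal play is mixed.
I is strictly dominated by III, so Row never plays it.
On the remaining 2×2 (II, III vs C1, C2):
Let Row play II with probability p. Expected payoff against C1: 2p + 6(1−p) = −4p + 6; against C2: 10p + (-5)(1−p) = 15p − 5.
Setting these equal: −4p + 6 = 15p − 5 ⇒ −19p = -11 ⇒ p = 11/19, and the value is (-4)·(11/19) + 6 = 70/19.
For Column: with q = P(C1), equating II's and III's payoffs gives −8q + 10 = 11q − 5 ⇒ q = 15/19.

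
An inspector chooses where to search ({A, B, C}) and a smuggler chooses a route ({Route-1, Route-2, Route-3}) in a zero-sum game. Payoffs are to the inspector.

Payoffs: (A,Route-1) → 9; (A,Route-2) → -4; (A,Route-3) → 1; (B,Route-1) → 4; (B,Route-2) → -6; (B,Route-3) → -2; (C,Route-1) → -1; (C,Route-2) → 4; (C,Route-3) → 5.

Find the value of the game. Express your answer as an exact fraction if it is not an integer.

Row minima: A → -4, B → -6, C → -1; maximin = -1.
Column maxima: Route-1 → 9, Route-2 → 4, Route-3 → 5; minimax = 4.
-1 ≠ 4, so there is no saddle point; optimal play is mixed.
B is strictly dominated by A, so the inspector never plays it.
Route-3 is strictly dominated by Route-2 (it gives the inspector strictly more in every row), so the smuggler never plays it.
On the remaining 2×2 (A, C vs Route-1, Route-2):
Let the inspector play A with probability p. Expected payoff against Route-1: 9p + (-1)(1−p) = 10p − 1; against Route-2: (-4)p + 4(1−p) = −8p + 4.
Setting these equal: 10p − 1 = −8p + 4 ⇒ 18p = 5 ⇒ p = 5/18, and the value is (10)·(5/18) − 1 = 16/9.
For the smuggler: with q = P(Route-1), equating A's and C's payoffs gives 13q − 4 = −5q + 4 ⇒ q = 4/9.

16/9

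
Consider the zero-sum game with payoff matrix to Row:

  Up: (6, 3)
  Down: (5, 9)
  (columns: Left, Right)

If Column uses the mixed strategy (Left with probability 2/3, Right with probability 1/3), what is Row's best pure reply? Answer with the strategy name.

Expected payoff of Up: (2/3)·6 + (1/3)·3 = 5.
Expected payoff of Down: (2/3)·5 + (1/3)·9 = 19/3.
The largest is 19/3, so Row's best response is Down.

Down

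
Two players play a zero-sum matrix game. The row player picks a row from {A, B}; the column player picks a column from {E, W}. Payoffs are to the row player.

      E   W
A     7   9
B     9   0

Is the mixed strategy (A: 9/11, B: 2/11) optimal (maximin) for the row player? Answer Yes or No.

Against E this mix gives (9/11)·7 + (2/11)·9 = 81/11.
Against W this mix gives (9/11)·9 + (2/11)·0 = 81/11.
All of the column player's active replies (E, W) yield 81/11, and no column does worse for the row player. The mix makes the column player indifferent and guarantees 81/11, so it is optimal.

Yes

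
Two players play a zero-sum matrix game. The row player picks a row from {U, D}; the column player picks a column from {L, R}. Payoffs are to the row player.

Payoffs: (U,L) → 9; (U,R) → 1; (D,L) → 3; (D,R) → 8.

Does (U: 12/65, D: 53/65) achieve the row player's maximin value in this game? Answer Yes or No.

Against L this mix gives (12/65)·9 + (53/65)·3 = 267/65.
Against R this mix gives (12/65)·1 + (53/65)·8 = 436/65.
The column player will play L, holding the row player to 267/65. Shifting weight toward the row that does better against L would raise this floor (the equalizing mix achieves 69/13 against both L and R), so the proposed strategy is not optimal.

No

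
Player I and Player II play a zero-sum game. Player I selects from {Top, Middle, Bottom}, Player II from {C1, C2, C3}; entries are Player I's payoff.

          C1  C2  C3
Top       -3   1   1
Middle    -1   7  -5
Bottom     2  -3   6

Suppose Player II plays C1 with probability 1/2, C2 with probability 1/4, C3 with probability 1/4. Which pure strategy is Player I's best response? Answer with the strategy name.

Bottom

Expected payoff of Top: (1/2)·(-3) + (1/4)·1 + (1/4)·1 = -1.
Expected payoff of Middle: (1/2)·(-1) + (1/4)·7 + (1/4)·(-5) = 0.
Expected payoff of Bottom: (1/2)·2 + (1/4)·(-3) + (1/4)·6 = 7/4.
The largest is 7/4, so Player I's best response is Bottom.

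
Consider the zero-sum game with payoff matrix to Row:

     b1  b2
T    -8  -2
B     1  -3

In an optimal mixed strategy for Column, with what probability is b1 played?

Row minima: T → -8, B → -3; maximin = -3.
Column maxima: b1 → 1, b2 → -2; minimax = -2.
-3 ≠ -2, so there is no saddle point; optimal play is mixed.
Let Row play T with probability p. Expected payoff against b1: (-8)p + 1(1−p) = −9p + 1; against b2: (-2)p + (-3)(1−p) = p − 3.
Setting these equal: −9p + 1 = p − 3 ⇒ −10p = -4 ⇒ p = 2/5, and the value is (-9)·(2/5) + 1 = -13/5.
For Column: with q = P(b1), equating T's and B's payoffs gives −6q − 2 = 4q − 3 ⇒ q = 1/10.

1/10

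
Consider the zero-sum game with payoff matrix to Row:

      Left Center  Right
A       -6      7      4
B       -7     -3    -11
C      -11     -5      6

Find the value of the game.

Row minima: A → -6, B → -11, C → -11; maximin = -6.
Column maxima: Left → -6, Center → 7, Right → 6; minimax = -6.
Since maximin = minimax = -6, there is a saddle point and the value is -6.

-6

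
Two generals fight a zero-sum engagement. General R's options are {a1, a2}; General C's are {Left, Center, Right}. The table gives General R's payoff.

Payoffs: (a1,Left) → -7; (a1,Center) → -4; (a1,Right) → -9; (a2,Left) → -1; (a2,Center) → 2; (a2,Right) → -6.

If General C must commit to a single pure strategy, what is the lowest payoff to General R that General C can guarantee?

Column maxima: Left → -1, Center → 2, Right → -6.
The smallest of these is -6.

-6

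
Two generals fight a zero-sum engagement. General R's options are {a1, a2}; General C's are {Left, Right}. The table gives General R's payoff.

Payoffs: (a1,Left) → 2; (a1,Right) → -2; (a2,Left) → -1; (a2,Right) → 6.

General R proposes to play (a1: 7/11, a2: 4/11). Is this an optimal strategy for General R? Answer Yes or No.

Against Left this mix gives (7/11)·2 + (4/11)·(-1) = 10/11.
Against Right this mix gives (7/11)·(-2) + (4/11)·6 = 10/11.
All of General C's active replies (Left, Right) yield 10/11, and no column does worse for General R. The mix makes General C indifferent and guarantees 10/11, so it is optimal.

Yes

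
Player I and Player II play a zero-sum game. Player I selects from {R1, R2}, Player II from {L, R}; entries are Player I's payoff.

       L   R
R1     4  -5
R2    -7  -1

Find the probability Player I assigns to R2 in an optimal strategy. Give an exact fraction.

3/5

Row minima: R1 → -5, R2 → -7; maximin = -5.
Column maxima: L → 4, R → -1; minimax = -1.
-5 ≠ -1, so there is no saddle point; optimal play is mixed.
Let Player I play R1 with probability p. Expected payoff against L: 4p + (-7)(1−p) = 11p − 7; against R: (-5)p + (-1)(1−p) = −4p − 1.
Setting these equal: 11p − 7 = −4p − 1 ⇒ 15p = 6 ⇒ p = 2/5, and the value is (11)·(2/5) − 7 = -13/5.
For Player II: with q = P(L), equating R1's and R2's payoffs gives 9q − 5 = −6q − 1 ⇒ q = 4/15.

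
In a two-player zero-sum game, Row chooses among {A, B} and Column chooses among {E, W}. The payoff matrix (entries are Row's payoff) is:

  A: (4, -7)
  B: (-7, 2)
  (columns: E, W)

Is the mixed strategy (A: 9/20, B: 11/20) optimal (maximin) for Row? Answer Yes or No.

Against E this mix gives (9/20)·4 + (11/20)·(-7) = -41/20.
Against W this mix gives (9/20)·(-7) + (11/20)·2 = -41/20.
All of Column's active replies (E, W) yield -41/20, and no column does worse for Row. The mix makes Column indifferent and guarantees -41/20, so it is optimal.

Yes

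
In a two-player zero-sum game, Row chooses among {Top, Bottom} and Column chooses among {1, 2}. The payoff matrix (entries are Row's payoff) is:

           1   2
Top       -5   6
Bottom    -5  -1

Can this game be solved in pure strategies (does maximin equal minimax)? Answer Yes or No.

Yes

Row minima: Top → -5, Bottom → -5; maximin = -5.
Column maxima: 1 → -5, 2 → 6; minimax = -5.
maximin = minimax = -5, so a saddle point exists.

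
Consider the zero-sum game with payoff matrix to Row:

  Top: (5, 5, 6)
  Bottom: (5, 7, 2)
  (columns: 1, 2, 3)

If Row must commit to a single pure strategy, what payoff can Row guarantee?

Row minima: Top → 5, Bottom → 2.
The best of these is 5.

5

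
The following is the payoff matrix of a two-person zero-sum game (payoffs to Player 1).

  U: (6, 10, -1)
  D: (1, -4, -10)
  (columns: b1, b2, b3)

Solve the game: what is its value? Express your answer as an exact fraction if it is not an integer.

Row minima: U → -1, D → -10; maximin = -1.
Column maxima: b1 → 6, b2 → 10, b3 → -1; minimax = -1.
Since maximin = minimax = -1, there is a saddle point and the value is -1.

-1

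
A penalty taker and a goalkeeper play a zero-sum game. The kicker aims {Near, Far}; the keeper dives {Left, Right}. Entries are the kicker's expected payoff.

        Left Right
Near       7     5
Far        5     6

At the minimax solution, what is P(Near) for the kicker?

Row minima: Near → 5, Far → 5; maximin = 5.
Column maxima: Left → 7, Right → 6; minimax = 6.
5 ≠ 6, so there is no saddle point; optimal play is mixed.
Let the kicker play Near with probability p. Expected payoff against Left: 7p + 5(1−p) = 2p + 5; against Right: 5p + 6(1−p) = −p + 6.
Setting these equal: 2p + 5 = −p + 6 ⇒ 3p = 1 ⇒ p = 1/3, and the value is (2)·(1/3) + 5 = 17/3.
For the keeper: with q = P(Left), equating Near's and Far's payoffs gives 2q + 5 = −q + 6 ⇒ q = 1/3.

1/3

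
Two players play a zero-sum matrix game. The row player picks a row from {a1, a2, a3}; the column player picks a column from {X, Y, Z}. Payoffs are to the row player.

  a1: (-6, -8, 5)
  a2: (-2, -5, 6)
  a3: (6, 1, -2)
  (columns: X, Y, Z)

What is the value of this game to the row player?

Row minima: a1 → -8, a2 → -5, a3 → -2; maximin = -2.
Column maxima: X → 6, Y → 1, Z → 6; minimax = 1.
-2 ≠ 1, so there is no saddle point; optimal play is mixed.
a1 is strictly dominated by a2, so the row player never plays it.
X is strictly dominated by Y (it gives the row player strictly more in every row), so the column player never plays it.
On the remaining 2×2 (a2, a3 vs Y, Z):
Let the row player play a2 with probability p. Expected payoff against Y: (-5)p + 1(1−p) = −6p + 1; against Z: 6p + (-2)(1−p) = 8p − 2.
Setting these equal: −6p + 1 = 8p − 2 ⇒ −14p = -3 ⇒ p = 3/14, and the value is (-6)·(3/14) + 1 = -2/7.
For the column player: with q = P(Y), equating a2's and a3's payoffs gives −11q + 6 = 3q − 2 ⇒ q = 4/7.

-2/7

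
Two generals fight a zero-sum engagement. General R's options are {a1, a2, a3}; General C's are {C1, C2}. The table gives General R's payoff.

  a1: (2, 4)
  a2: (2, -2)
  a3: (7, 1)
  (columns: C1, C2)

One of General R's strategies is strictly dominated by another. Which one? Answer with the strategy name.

a2

a3 gives a strictly higher payoff than a2 against every column: 7 > 2, 1 > -2.
So a2 is strictly dominated and General R never plays it.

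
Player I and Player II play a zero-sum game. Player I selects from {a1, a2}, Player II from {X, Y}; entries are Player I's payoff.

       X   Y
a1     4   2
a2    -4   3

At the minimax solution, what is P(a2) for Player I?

2/9

Row minima: a1 → 2, a2 → -4; maximin = 2.
Column maxima: X → 4, Y → 3; minimax = 3.
2 ≠ 3, so there is no saddle point; optimal play is mixed.
Let Player I play a1 with probability p. Expected payoff against X: 4p + (-4)(1−p) = 8p − 4; against Y: 2p + 3(1−p) = −p + 3.
Setting these equal: 8p − 4 = −p + 3 ⇒ 9p = 7 ⇒ p = 7/9, and the value is (8)·(7/9) − 4 = 20/9.
For Player II: with q = P(X), equating a1's and a2's payoffs gives 2q + 2 = −7q + 3 ⇒ q = 1/9.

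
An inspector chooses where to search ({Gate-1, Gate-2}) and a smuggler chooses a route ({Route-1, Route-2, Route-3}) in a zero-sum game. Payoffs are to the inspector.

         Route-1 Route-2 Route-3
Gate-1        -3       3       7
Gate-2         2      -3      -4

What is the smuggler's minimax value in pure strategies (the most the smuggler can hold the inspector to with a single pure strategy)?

2

Column maxima: Route-1 → 2, Route-2 → 3, Route-3 → 7.
The smallest of these is 2.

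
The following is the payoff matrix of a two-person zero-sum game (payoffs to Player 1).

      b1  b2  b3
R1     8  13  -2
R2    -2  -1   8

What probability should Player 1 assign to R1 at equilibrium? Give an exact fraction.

Row minima: R1 → -2, R2 → -2; maximin = -2.
Column maxima: b1 → 8, b2 → 13, b3 → 8; minimax = 8.
-2 ≠ 8, so there is no saddle point; optimal play is mixed.
b2 is strictly dominated by b1 (it gives Player 1 strictly more in every row), so Player 2 never plays it.
On the remaining 2×2 (R1, R2 vs b1, b3):
Let Player 1 play R1 with probability p. Expected payoff against b1: 8p + (-2)(1−p) = 10p − 2; against b3: (-2)p + 8(1−p) = −10p + 8.
Setting these equal: 10p − 2 = −10p + 8 ⇒ 20p = 10 ⇒ p = 1/2, and the value is (10)·(1/2) − 2 = 3.
For Player 2: with q = P(b1), equating R1's and R2's payoffs gives 10q − 2 = −10q + 8 ⇒ q = 1/2.

1/2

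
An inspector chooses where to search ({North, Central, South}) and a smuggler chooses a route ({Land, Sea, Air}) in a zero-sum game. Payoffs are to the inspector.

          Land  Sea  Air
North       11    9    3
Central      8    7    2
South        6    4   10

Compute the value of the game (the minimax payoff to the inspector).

13/2

Row minima: North → 3, Central → 2, South → 4; maximin = 4.
Column maxima: Land → 11, Sea → 9, Air → 10; minimax = 9.
4 ≠ 9, so there is no saddle point; optimal play is mixed.
Central is strictly dominated by North, so the inspector never plays it.
Land is strictly dominated by Sea (it gives the inspector strictly more in every row), so the smuggler never plays it.
On the remaining 2×2 (North, South vs Sea, Air):
Let the inspector play North with probability p. Expected payoff against Sea: 9p + 4(1−p) = 5p + 4; against Air: 3p + 10(1−p) = −7p + 10.
Setting these equal: 5p + 4 = −7p + 10 ⇒ 12p = 6 ⇒ p = 1/2, and the value is (5)·(1/2) + 4 = 13/2.
For the smuggler: with q = P(Sea), equating North's and South's payoffs gives 6q + 3 = −6q + 10 ⇒ q = 7/12.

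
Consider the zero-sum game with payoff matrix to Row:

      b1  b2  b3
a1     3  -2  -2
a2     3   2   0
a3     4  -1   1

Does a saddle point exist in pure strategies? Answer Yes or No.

No

Row minima: a1 → -2, a2 → 0, a3 → -1; maximin = 0.
Column maxima: b1 → 4, b2 → 2, b3 → 1; minimax = 1.
0 ≠ 1, so no pure-strategy equilibrium exists.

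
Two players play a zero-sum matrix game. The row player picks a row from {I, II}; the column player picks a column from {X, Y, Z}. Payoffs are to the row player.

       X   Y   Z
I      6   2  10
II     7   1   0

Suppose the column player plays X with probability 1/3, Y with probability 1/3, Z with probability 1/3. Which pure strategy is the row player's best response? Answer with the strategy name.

I

Expected payoff of I: (1/3)·6 + (1/3)·2 + (1/3)·10 = 6.
Expected payoff of II: (1/3)·7 + (1/3)·1 + (1/3)·0 = 8/3.
The largest is 6, so the row player's best response is I.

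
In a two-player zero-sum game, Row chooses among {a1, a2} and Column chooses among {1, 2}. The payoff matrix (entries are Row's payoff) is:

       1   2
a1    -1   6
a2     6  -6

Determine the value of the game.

30/19

Row minima: a1 → -1, a2 → -6; maximin = -1.
Column maxima: 1 → 6, 2 → 6; minimax = 6.
-1 ≠ 6, so there is no saddle point; optimal play is mixed.
Let Row play a1 with probability p. Expected payoff against 1: (-1)p + 6(1−p) = −7p + 6; against 2: 6p + (-6)(1−p) = 12p − 6.
Setting these equal: −7p + 6 = 12p − 6 ⇒ −19p = -12 ⇒ p = 12/19, and the value is (-7)·(12/19) + 6 = 30/19.
For Column: with q = P(1), equating a1's and a2's payoffs gives −7q + 6 = 12q − 6 ⇒ q = 12/19.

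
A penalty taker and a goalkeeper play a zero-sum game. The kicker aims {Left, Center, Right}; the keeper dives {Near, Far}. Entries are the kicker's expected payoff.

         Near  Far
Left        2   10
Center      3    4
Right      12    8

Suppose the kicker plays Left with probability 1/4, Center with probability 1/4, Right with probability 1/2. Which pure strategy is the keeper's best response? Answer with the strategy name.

Near

If the keeper plays Near, the kicker's expected payoff is (1/4)·2 + (1/4)·3 + (1/2)·12 = 29/4.
If the keeper plays Far, the kicker's expected payoff is (1/4)·10 + (1/4)·4 + (1/2)·8 = 15/2.
The keeper minimizes the kicker's payoff; the smallest is 29/4, so the best response is Near.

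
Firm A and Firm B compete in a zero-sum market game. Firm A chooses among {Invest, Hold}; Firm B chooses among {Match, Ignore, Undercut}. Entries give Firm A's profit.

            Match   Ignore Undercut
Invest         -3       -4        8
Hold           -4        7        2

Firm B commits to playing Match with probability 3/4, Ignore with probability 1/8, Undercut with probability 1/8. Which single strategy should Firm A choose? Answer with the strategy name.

Expected payoff of Invest: (3/4)·(-3) + (1/8)·(-4) + (1/8)·8 = -7/4.
Expected payoff of Hold: (3/4)·(-4) + (1/8)·7 + (1/8)·2 = -15/8.
The largest is -7/4, so Firm A's best response is Invest.

Invest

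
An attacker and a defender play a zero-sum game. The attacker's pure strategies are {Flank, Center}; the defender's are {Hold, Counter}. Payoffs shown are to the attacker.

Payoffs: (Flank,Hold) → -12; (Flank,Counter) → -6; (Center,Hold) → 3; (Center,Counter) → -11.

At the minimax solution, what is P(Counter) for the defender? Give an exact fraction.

Row minima: Flank → -12, Center → -11; maximin = -11.
Column maxima: Hold → 3, Counter → -6; minimax = -6.
-11 ≠ -6, so there is no saddle point; optimal play is mixed.
Let the attacker play Flank with probability p. Expected payoff against Hold: (-12)p + 3(1−p) = −15p + 3; against Counter: (-6)p + (-11)(1−p) = 5p − 11.
Setting these equal: −15p + 3 = 5p − 11 ⇒ −20p = -14 ⇒ p = 7/10, and the value is (-15)·(7/10) + 3 = -15/2.
For the defender: with q = P(Hold), equating Flank's and Center's payoffs gives −6q − 6 = 14q − 11 ⇒ q = 1/4.

3/4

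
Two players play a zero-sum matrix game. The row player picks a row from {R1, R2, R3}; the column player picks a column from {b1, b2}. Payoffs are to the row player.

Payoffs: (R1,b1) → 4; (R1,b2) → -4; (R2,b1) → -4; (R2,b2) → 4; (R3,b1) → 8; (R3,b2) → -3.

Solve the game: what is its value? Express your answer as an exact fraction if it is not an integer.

20/19

Row minima: R1 → -4, R2 → -4, R3 → -3; maximin = -3.
Column maxima: b1 → 8, b2 → 4; minimax = 4.
-3 ≠ 4, so there is no saddle point; optimal play is mixed.
R1 is strictly dominated by R3, so the row player never plays it.
On the remaining 2×2 (R2, R3 vs b1, b2):
Let the row player play R2 with probability p. Expected payoff against b1: (-4)p + 8(1−p) = −12p + 8; against b2: 4p + (-3)(1−p) = 7p − 3.
Setting these equal: −12p + 8 = 7p − 3 ⇒ −19p = -11 ⇒ p = 11/19, and the value is (-12)·(11/19) + 8 = 20/19.
For the column player: with q = P(b1), equating R2's and R3's payoffs gives −8q + 4 = 11q − 3 ⇒ q = 7/19.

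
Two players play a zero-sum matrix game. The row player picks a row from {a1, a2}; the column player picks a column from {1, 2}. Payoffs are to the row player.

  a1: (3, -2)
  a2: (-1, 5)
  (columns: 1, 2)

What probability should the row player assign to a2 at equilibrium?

5/11

Row minima: a1 → -2, a2 → -1; maximin = -1.
Column maxima: 1 → 3, 2 → 5; minimax = 3.
-1 ≠ 3, so there is no saddle point; optimal play is mixed.
Let the row player play a1 with probability p. Expected payoff against 1: 3p + (-1)(1−p) = 4p − 1; against 2: (-2)p + 5(1−p) = −7p + 5.
Setting these equal: 4p − 1 = −7p + 5 ⇒ 11p = 6 ⇒ p = 6/11, and the value is (4)·(6/11) − 1 = 13/11.
For the column player: with q = P(1), equating a1's and a2's payoffs gives 5q − 2 = −6q + 5 ⇒ q = 7/11.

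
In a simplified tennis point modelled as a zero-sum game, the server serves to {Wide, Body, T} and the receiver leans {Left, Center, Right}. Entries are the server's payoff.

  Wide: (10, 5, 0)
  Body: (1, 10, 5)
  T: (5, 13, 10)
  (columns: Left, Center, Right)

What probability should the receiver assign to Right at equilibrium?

1/3

Row minima: Wide → 0, Body → 1, T → 5; maximin = 5.
Column maxima: Left → 10, Center → 13, Right → 10; minimax = 10.
5 ≠ 10, so there is no saddle point; optimal play is mixed.
Body is strictly dominated by T, so the server never plays it.
Center is strictly dominated by Right (it gives the server strictly more in every row), so the receiver never plays it.
On the remaining 2×2 (Wide, T vs Left, Right):
Let the server play Wide with probability p. Expected payoff against Left: 10p + 5(1−p) = 5p + 5; against Right: 0p + 10(1−p) = −10p + 10.
Setting these equal: 5p + 5 = −10p + 10 ⇒ 15p = 5 ⇒ p = 1/3, and the value is (5)·(1/3) + 5 = 20/3.
For the receiver: with q = P(Left), equating Wide's and T's payoffs gives 10q = −5q + 10 ⇒ q = 2/3.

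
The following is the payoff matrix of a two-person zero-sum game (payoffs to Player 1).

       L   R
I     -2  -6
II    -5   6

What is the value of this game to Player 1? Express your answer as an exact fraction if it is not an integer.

-14/5

Row minima: I → -6, II → -5; maximin = -5.
Column maxima: L → -2, R → 6; minimax = -2.
-5 ≠ -2, so there is no saddle point; optimal play is mixed.
Let Player 1 play I with probability p. Expected payoff against L: (-2)p + (-5)(1−p) = 3p − 5; against R: (-6)p + 6(1−p) = −12p + 6.
Setting these equal: 3p − 5 = −12p + 6 ⇒ 15p = 11 ⇒ p = 11/15, and the value is (3)·(11/15) − 5 = -14/5.
For Player 2: with q = P(L), equating I's and II's payoffs gives 4q − 6 = −11q + 6 ⇒ q = 4/5.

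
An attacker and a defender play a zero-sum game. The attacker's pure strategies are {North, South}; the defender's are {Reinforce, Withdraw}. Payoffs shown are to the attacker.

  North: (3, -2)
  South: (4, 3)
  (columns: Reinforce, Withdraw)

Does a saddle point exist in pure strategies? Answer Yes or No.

Yes

Row minima: North → -2, South → 3; maximin = 3.
Column maxima: Reinforce → 4, Withdraw → 3; minimax = 3.
maximin = minimax = 3, so a saddle point exists.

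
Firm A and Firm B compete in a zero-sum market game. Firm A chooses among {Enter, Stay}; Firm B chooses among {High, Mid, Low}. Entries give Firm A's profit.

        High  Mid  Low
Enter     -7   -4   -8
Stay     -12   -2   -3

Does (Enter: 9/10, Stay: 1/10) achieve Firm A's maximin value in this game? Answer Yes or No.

Yes

Against High this mix gives (9/10)·(-7) + (1/10)·(-12) = -15/2.
Against Mid this mix gives (9/10)·(-4) + (1/10)·(-2) = -19/5.
Against Low this mix gives (9/10)·(-8) + (1/10)·(-3) = -15/2.
All of Firm B's active replies (High, Low) yield -15/2, and no column does worse for Firm A. The mix makes Firm B indifferent and guarantees -15/2, so it is optimal.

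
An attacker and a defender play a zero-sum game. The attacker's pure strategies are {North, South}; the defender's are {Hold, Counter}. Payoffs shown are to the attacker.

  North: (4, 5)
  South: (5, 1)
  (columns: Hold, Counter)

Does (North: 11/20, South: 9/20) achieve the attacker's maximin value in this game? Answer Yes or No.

Against Hold this mix gives (11/20)·4 + (9/20)·5 = 89/20.
Against Counter this mix gives (11/20)·5 + (9/20)·1 = 16/5.
The defender will play Counter, holding the attacker to 16/5. Shifting weight toward the row that does better against Counter would raise this floor (the equalizing mix achieves 21/5 against both Counter and Hold), so the proposed strategy is not optimal.

No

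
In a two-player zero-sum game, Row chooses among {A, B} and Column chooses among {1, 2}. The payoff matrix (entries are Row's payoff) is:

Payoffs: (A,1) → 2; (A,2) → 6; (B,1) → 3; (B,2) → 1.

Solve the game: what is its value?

Row minima: A → 2, B → 1; maximin = 2.
Column maxima: 1 → 3, 2 → 6; minimax = 3.
2 ≠ 3, so there is no saddle point; optimal play is mixed.
Let Row play A with probability p. Expected payoff against 1: 2p + 3(1−p) = −p + 3; against 2: 6p + 1(1−p) = 5p + 1.
Setting these equal: −p + 3 = 5p + 1 ⇒ −6p = -2 ⇒ p = 1/3, and the value is (-1)·(1/3) + 3 = 8/3.
For Column: with q = P(1), equating A's and B's payoffs gives −4q + 6 = 2q + 1 ⇒ q = 5/6.

8/3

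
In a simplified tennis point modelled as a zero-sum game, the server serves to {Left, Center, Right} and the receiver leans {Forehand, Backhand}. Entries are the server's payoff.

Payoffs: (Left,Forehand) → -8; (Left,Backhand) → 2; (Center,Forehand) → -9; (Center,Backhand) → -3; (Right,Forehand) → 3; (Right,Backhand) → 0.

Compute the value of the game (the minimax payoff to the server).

Row minima: Left → -8, Center → -9, Right → 0; maximin = 0.
Column maxima: Forehand → 3, Backhand → 2; minimax = 2.
0 ≠ 2, so there is no saddle point; optimal play is mixed.
Center is strictly dominated by Left, so the server never plays it.
On the remaining 2×2 (Left, Right vs Forehand, Backhand):
Let the server play Left with probability p. Expected payoff against Forehand: (-8)p + 3(1−p) = −11p + 3; against Backhand: 2p + 0(1−p) = 2p.
Setting these equal: −11p + 3 = 2p ⇒ −13p = -3 ⇒ p = 3/13, and the value is (-11)·(3/13) + 3 = 6/13.
For the receiver: with q = P(Forehand), equating Left's and Right's payoffs gives −10q + 2 = 3q ⇒ q = 2/13.

6/13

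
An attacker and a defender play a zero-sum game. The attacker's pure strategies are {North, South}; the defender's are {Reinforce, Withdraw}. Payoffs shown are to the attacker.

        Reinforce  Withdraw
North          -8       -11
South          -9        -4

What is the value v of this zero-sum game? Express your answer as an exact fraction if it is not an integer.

-67/8

Row minima: North → -11, South → -9; maximin = -9.
Column maxima: Reinforce → -8, Withdraw → -4; minimax = -8.
-9 ≠ -8, so there is no saddle point; optimal play is mixed.
Let the attacker play North with probability p. Expected payoff against Reinforce: (-8)p + (-9)(1−p) = p − 9; against Withdraw: (-11)p + (-4)(1−p) = −7p − 4.
Setting these equal: p − 9 = −7p − 4 ⇒ 8p = 5 ⇒ p = 5/8, and the value is (1)·(5/8) − 9 = -67/8.
For the defender: with q = P(Reinforce), equating North's and South's payoffs gives 3q − 11 = −5q − 4 ⇒ q = 7/8.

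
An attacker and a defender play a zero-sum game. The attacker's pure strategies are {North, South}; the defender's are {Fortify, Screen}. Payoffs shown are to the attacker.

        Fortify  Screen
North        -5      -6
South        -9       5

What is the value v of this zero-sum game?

Row minima: North → -6, South → -9; maximin = -6.
Column maxima: Fortify → -5, Screen → 5; minimax = -5.
-6 ≠ -5, so there is no saddle point; optimal play is mixed.
Let the attacker play North with probability p. Expected payoff against Fortify: (-5)p + (-9)(1−p) = 4p − 9; against Screen: (-6)p + 5(1−p) = −11p + 5.
Setting these equal: 4p − 9 = −11p + 5 ⇒ 15p = 14 ⇒ p = 14/15, and the value is (4)·(14/15) − 9 = -79/15.
For the defender: with q = P(Fortify), equating North's and South's payoffs gives q − 6 = −14q + 5 ⇒ q = 11/15.

-79/15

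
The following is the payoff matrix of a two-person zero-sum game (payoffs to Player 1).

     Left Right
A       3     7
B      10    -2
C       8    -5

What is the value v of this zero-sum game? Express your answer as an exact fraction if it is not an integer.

Row minima: A → 3, B → -2, C → -5; maximin = 3.
Column maxima: Left → 10, Right → 7; minimax = 7.
3 ≠ 7, so there is no saddle point; optimal play is mixed.
C is strictly dominated by B, so Player 1 never plays it.
On the remaining 2×2 (A, B vs Left, Right):
Let Player 1 play A with probability p. Expected payoff against Left: 3p + 10(1−p) = −7p + 10; against Right: 7p + (-2)(1−p) = 9p − 2.
Setting these equal: −7p + 10 = 9p − 2 ⇒ −16p = -12 ⇒ p = 3/4, and the value is (-7)·(3/4) + 10 = 19/4.
For Player 2: with q = P(Left), equating A's and B's payoffs gives −4q + 7 = 12q − 2 ⇒ q = 9/16.

19/4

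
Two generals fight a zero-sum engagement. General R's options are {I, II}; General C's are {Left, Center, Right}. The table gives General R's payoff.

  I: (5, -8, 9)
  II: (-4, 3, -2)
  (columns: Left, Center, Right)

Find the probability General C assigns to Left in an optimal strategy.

11/20

Row minima: I → -8, II → -4; maximin = -4.
Column maxima: Left → 5, Center → 3, Right → 9; minimax = 3.
-4 ≠ 3, so there is no saddle point; optimal play is mixed.
Right is strictly dominated by Left (it gives General R strictly more in every row), so General C never plays it.
On the remaining 2×2 (I, II vs Left, Center):
Let General R play I with probability p. Expected payoff against Left: 5p + (-4)(1−p) = 9p − 4; against Center: (-8)p + 3(1−p) = −11p + 3.
Setting these equal: 9p − 4 = −11p + 3 ⇒ 20p = 7 ⇒ p = 7/20, and the value is (9)·(7/20) − 4 = -17/20.
For General C: with q = P(Left), equating I's and II's payoffs gives 13q − 8 = −7q + 3 ⇒ q = 11/20.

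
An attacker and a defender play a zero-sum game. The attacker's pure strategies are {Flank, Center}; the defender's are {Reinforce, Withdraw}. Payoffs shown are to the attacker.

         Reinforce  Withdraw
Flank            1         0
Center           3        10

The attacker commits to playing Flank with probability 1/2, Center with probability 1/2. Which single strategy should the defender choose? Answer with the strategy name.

Reinforce

If the defender plays Reinforce, the attacker's expected payoff is (1/2)·1 + (1/2)·3 = 2.
If the defender plays Withdraw, the attacker's expected payoff is (1/2)·0 + (1/2)·10 = 5.
The defender minimizes the attacker's payoff; the smallest is 2, so the best response is Reinforce.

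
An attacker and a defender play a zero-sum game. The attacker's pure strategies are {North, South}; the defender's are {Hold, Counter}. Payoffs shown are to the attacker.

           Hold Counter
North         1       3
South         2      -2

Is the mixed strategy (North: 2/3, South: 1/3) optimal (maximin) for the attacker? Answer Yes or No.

Yes

Against Hold this mix gives (2/3)·1 + (1/3)·2 = 4/3.
Against Counter this mix gives (2/3)·3 + (1/3)·(-2) = 4/3.
All of the defender's active replies (Hold, Counter) yield 4/3, and no column does worse for the attacker. The mix makes the defender indifferent and guarantees 4/3, so it is optimal.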